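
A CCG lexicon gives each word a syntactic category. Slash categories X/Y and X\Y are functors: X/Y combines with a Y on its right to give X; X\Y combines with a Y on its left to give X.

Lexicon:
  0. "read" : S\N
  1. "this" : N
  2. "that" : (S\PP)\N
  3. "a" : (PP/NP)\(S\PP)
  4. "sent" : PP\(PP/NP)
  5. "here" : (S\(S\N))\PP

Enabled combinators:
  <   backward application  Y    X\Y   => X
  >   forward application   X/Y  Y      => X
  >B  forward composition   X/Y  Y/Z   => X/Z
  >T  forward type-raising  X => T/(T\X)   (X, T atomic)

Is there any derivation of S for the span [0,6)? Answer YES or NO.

YES

[0,6] S   <
  [0,1] "read" : S\N
  [1,6] S\(S\N)   <
    [1,5] PP   <
      [1,4] PP/NP   <
        [1,3] S\PP   <
          [1,2] "this" : N
          [2,3] "that" : (S\PP)\N
        [3,4] "a" : (PP/NP)\(S\PP)
      [4,5] "sent" : PP\(PP/NP)
    [5,6] "here" : (S\(S\N))\PP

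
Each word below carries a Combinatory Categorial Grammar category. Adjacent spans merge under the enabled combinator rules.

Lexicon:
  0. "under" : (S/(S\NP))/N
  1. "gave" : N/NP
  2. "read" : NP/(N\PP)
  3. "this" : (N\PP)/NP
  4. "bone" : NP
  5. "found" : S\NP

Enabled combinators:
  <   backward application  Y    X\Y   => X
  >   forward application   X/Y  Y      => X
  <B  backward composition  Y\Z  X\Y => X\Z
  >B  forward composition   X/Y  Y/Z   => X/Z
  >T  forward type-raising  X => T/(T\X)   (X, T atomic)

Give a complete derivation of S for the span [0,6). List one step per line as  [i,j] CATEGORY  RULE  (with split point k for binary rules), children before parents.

[0,1] (S/(S\NP))/N  lex  "under"
[1,2] N/NP  lex  "gave"
[2,3] NP/(N\PP)  lex  "read"
[3,4] (N\PP)/NP  lex  "this"
[4,5] NP  lex  "bone"
[3,5] N\PP  >  k=4
[2,5] NP  >  k=3
[1,5] N  >  k=2
[0,5] S/(S\NP)  >  k=1
[5,6] S\NP  lex  "found"
[0,6] S  >  k=5

[0,6] S   >
  [0,5] S/(S\NP)   >
    [0,1] "under" : (S/(S\NP))/N
    [1,5] N   >
      [1,2] "gave" : N/NP
      [2,5] NP   >
        [2,3] "read" : NP/(N\PP)
        [3,5] N\PP   >
          [3,4] "this" : (N\PP)/NP
          [4,5] "bone" : NP
  [5,6] "found" : S\NP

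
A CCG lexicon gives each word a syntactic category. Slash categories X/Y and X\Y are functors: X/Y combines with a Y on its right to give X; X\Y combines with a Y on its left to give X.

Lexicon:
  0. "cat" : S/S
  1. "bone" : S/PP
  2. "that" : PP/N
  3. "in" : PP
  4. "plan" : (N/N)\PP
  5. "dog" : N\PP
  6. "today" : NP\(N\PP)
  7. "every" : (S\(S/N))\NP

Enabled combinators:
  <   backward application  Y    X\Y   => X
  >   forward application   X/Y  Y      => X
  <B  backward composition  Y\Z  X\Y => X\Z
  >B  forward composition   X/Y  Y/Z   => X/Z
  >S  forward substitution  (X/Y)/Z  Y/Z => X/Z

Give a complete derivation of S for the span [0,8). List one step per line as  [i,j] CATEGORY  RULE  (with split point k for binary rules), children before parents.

[0,8] S   <
  [0,5] S/N   >B
    [0,3] S/N   >B
      [0,1] "cat" : S/S
      [1,3] S/N   >B
        [1,2] "bone" : S/PP
        [2,3] "that" : PP/N
    [3,5] N/N   <
      [3,4] "in" : PP
      [4,5] "plan" : (N/N)\PP
  [5,8] S\(S/N)   <
    [5,7] NP   <
      [5,6] "dog" : N\PP
      [6,7] "today" : NP\(N\PP)
    [7,8] "every" : (S\(S/N))\NP

[0,1] S/S  lex  "cat"
[1,2] S/PP  lex  "bone"
[2,3] PP/N  lex  "that"
[1,3] S/N  >B  k=2
[0,3] S/N  >B  k=1
[3,4] PP  lex  "in"
[4,5] (N/N)\PP  lex  "plan"
[3,5] N/N  <  k=4
[0,5] S/N  >B  k=3
[5,6] N\PP  lex  "dog"
[6,7] NP\(N\PP)  lex  "today"
[5,7] NP  <  k=6
[7,8] (S\(S/N))\NP  lex  "every"
[5,8] S\(S/N)  <  k=7
[0,8] S  <  k=5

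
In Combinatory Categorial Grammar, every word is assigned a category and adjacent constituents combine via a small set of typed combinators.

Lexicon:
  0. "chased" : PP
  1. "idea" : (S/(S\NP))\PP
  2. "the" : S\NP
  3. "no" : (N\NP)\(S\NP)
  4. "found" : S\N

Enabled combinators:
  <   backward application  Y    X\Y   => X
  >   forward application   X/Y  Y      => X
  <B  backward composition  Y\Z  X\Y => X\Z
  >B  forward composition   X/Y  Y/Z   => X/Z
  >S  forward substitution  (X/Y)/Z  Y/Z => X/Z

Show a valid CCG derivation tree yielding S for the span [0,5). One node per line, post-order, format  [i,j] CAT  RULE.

[0,1] PP  lex  "chased"
[1,2] (S/(S\NP))\PP  lex  "idea"
[0,2] S/(S\NP)  <  k=1
[2,3] S\NP  lex  "the"
[3,4] (N\NP)\(S\NP)  lex  "no"
[2,4] N\NP  <  k=3
[4,5] S\N  lex  "found"
[2,5] S\NP  <B  k=4
[0,5] S  >  k=2

[0,5] S   >
  [0,2] S/(S\NP)   <
    [0,1] "chased" : PP
    [1,2] "idea" : (S/(S\NP))\PP
  [2,5] S\NP   <B
    [2,4] N\NP   <
      [2,3] "the" : S\NP
      [3,4] "no" : (N\NP)\(S\NP)
    [4,5] "found" : S\N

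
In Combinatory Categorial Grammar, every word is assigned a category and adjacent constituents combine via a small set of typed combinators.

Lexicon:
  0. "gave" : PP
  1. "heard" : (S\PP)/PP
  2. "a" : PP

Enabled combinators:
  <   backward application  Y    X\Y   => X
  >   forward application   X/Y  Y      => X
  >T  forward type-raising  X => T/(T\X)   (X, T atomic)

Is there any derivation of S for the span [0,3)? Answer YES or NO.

YES

[0,3] S   <
  [0,1] "gave" : PP
  [1,3] S\PP   >
    [1,2] "heard" : (S\PP)/PP
    [2,3] "a" : PP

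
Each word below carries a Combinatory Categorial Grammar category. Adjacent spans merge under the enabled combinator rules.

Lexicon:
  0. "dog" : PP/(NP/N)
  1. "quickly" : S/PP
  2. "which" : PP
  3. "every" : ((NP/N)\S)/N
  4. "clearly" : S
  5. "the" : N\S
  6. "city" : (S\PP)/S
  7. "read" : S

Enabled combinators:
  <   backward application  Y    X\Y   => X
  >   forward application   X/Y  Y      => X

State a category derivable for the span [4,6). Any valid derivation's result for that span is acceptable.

[0,8] S   <
  [0,6] PP   >
    [0,1] "dog" : PP/(NP/N)
    [1,6] NP/N   <
      [1,3] S   >
        [1,2] "quickly" : S/PP
        [2,3] "which" : PP
      [3,6] (NP/N)\S   >
        [3,4] "every" : ((NP/N)\S)/N
        [4,6] N   <
          [4,5] "clearly" : S
          [5,6] "the" : N\S
  [6,8] S\PP   >
    [6,7] "city" : (S\PP)/S
    [7,8] "read" : S

N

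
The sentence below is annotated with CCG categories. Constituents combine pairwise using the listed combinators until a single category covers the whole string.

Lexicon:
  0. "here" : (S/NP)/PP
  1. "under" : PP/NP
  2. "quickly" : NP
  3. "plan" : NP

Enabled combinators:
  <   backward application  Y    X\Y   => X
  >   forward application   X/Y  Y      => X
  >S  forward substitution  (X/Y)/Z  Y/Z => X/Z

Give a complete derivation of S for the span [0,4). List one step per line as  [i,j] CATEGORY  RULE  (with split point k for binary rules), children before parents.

[0,1] (S/NP)/PP  lex  "here"
[1,2] PP/NP  lex  "under"
[2,3] NP  lex  "quickly"
[1,3] PP  >  k=2
[0,3] S/NP  >  k=1
[3,4] NP  lex  "plan"
[0,4] S  >  k=3

[0,4] S   >
  [0,3] S/NP   >
    [0,1] "here" : (S/NP)/PP
    [1,3] PP   >
      [1,2] "under" : PP/NP
      [2,3] "quickly" : NP
  [3,4] "plan" : NP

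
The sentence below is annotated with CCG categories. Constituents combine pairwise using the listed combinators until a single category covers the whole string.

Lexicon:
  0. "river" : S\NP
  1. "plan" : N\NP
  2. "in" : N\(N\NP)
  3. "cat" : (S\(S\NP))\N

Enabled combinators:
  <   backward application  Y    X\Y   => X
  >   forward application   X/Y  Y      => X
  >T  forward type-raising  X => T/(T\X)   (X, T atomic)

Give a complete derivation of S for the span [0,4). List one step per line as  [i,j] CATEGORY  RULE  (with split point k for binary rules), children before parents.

[0,4] S   <
  [0,1] "river" : S\NP
  [1,4] S\(S\NP)   <
    [1,3] N   <
      [1,2] "plan" : N\NP
      [2,3] "in" : N\(N\NP)
    [3,4] "cat" : (S\(S\NP))\N

[0,1] S\NP  lex  "river"
[1,2] N\NP  lex  "plan"
[2,3] N\(N\NP)  lex  "in"
[1,3] N  <  k=2
[3,4] (S\(S\NP))\N  lex  "cat"
[1,4] S\(S\NP)  <  k=3
[0,4] S  <  k=1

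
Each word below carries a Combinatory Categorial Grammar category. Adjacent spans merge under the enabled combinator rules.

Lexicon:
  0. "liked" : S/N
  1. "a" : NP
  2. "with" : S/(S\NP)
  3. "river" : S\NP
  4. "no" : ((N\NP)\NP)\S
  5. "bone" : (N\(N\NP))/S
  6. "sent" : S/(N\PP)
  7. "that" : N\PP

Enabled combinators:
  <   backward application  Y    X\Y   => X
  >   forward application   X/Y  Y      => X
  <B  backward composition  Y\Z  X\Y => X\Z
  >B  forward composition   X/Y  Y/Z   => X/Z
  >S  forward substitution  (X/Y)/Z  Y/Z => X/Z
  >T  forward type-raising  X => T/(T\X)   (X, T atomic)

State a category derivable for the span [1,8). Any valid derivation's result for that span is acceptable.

[0,8] S   >
  [0,1] "liked" : S/N
  [1,8] N   <
    [1,5] N\NP   <
      [1,2] "a" : NP
      [2,5] (N\NP)\NP   <
        [2,4] S   >
          [2,3] "with" : S/(S\NP)
          [3,4] "river" : S\NP
        [4,5] "no" : ((N\NP)\NP)\S
    [5,8] N\(N\NP)   >
      [5,6] "bone" : (N\(N\NP))/S
      [6,8] S   >
        [6,7] "sent" : S/(N\PP)
        [7,8] "that" : N\PP

N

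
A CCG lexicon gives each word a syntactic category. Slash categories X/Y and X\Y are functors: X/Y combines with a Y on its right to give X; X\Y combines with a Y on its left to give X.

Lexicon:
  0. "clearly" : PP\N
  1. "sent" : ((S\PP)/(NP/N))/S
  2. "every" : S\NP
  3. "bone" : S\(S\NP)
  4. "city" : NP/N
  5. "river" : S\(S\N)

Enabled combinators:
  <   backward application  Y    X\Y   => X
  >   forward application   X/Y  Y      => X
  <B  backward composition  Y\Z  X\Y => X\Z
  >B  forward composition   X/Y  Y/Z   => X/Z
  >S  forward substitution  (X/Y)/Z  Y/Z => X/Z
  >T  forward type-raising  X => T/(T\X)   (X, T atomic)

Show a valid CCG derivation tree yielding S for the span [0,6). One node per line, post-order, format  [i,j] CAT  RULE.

[0,6] S   <
  [0,5] S\N   <B
    [0,1] "clearly" : PP\N
    [1,5] S\PP   >
      [1,4] (S\PP)/(NP/N)   >
        [1,2] "sent" : ((S\PP)/(NP/N))/S
        [2,4] S   <
          [2,3] "every" : S\NP
          [3,4] "bone" : S\(S\NP)
      [4,5] "city" : NP/N
  [5,6] "river" : S\(S\N)

[0,1] PP\N  lex  "clearly"
[1,2] ((S\PP)/(NP/N))/S  lex  "sent"
[2,3] S\NP  lex  "every"
[3,4] S\(S\NP)  lex  "bone"
[2,4] S  <  k=3
[1,4] (S\PP)/(NP/N)  >  k=2
[4,5] NP/N  lex  "city"
[1,5] S\PP  >  k=4
[0,5] S\N  <B  k=1
[5,6] S\(S\N)  lex  "river"
[0,6] S  <  k=5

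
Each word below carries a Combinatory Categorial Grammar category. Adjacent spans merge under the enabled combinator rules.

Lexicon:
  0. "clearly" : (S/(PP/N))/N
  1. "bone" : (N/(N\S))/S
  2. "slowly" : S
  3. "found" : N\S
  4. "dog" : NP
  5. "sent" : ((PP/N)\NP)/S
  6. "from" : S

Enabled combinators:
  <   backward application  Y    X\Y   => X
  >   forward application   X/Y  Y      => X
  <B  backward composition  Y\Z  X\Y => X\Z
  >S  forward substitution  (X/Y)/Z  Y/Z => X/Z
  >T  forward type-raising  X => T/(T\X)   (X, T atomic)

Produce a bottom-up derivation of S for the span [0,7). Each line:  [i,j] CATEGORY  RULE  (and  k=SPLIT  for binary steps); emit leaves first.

[0,7] S   >
  [0,4] S/(PP/N)   >
    [0,1] "clearly" : (S/(PP/N))/N
    [1,4] N   >
      [1,3] N/(N\S)   >
        [1,2] "bone" : (N/(N\S))/S
        [2,3] "slowly" : S
      [3,4] "found" : N\S
  [4,7] PP/N   <
    [4,5] "dog" : NP
    [5,7] (PP/N)\NP   >
      [5,6] "sent" : ((PP/N)\NP)/S
      [6,7] "from" : S

[0,1] (S/(PP/N))/N  lex  "clearly"
[1,2] (N/(N\S))/S  lex  "bone"
[2,3] S  lex  "slowly"
[1,3] N/(N\S)  >  k=2
[3,4] N\S  lex  "found"
[1,4] N  >  k=3
[0,4] S/(PP/N)  >  k=1
[4,5] NP  lex  "dog"
[5,6] ((PP/N)\NP)/S  lex  "sent"
[6,7] S  lex  "from"
[5,7] (PP/N)\NP  >  k=6
[4,7] PP/N  <  k=5
[0,7] S  >  k=4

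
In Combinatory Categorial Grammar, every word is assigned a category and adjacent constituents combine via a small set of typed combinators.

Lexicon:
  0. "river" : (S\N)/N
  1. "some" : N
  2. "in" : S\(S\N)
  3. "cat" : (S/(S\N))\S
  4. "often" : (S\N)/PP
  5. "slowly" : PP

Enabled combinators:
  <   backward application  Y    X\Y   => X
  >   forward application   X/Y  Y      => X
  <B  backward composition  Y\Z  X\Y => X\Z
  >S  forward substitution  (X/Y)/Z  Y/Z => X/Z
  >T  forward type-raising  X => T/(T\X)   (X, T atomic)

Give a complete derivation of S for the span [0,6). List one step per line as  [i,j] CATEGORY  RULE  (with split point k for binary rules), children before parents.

[0,6] S   >
  [0,4] S/(S\N)   <
    [0,3] S   <
      [0,2] S\N   >
        [0,1] "river" : (S\N)/N
        [1,2] "some" : N
      [2,3] "in" : S\(S\N)
    [3,4] "cat" : (S/(S\N))\S
  [4,6] S\N   >
    [4,5] "often" : (S\N)/PP
    [5,6] "slowly" : PP

[0,1] (S\N)/N  lex  "river"
[1,2] N  lex  "some"
[0,2] S\N  >  k=1
[2,3] S\(S\N)  lex  "in"
[0,3] S  <  k=2
[3,4] (S/(S\N))\S  lex  "cat"
[0,4] S/(S\N)  <  k=3
[4,5] (S\N)/PP  lex  "often"
[5,6] PP  lex  "slowly"
[4,6] S\N  >  k=5
[0,6] S  >  k=4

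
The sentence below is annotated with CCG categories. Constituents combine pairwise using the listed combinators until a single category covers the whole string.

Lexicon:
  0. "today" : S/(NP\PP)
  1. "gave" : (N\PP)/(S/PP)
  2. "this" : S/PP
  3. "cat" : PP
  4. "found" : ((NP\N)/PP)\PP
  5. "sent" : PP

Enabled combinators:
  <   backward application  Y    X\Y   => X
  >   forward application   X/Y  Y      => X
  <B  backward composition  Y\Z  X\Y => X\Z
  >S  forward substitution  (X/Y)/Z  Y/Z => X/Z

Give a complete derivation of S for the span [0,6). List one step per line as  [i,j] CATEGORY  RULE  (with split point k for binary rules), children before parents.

[0,1] S/(NP\PP)  lex  "today"
[1,2] (N\PP)/(S/PP)  lex  "gave"
[2,3] S/PP  lex  "this"
[1,3] N\PP  >  k=2
[3,4] PP  lex  "cat"
[4,5] ((NP\N)/PP)\PP  lex  "found"
[3,5] (NP\N)/PP  <  k=4
[5,6] PP  lex  "sent"
[3,6] NP\N  >  k=5
[1,6] NP\PP  <B  k=3
[0,6] S  >  k=1

[0,6] S   >
  [0,1] "today" : S/(NP\PP)
  [1,6] NP\PP   <B
    [1,3] N\PP   >
      [1,2] "gave" : (N\PP)/(S/PP)
      [2,3] "this" : S/PP
    [3,6] NP\N   >
      [3,5] (NP\N)/PP   <
        [3,4] "cat" : PP
        [4,5] "found" : ((NP\N)/PP)\PP
      [5,6] "sent" : PP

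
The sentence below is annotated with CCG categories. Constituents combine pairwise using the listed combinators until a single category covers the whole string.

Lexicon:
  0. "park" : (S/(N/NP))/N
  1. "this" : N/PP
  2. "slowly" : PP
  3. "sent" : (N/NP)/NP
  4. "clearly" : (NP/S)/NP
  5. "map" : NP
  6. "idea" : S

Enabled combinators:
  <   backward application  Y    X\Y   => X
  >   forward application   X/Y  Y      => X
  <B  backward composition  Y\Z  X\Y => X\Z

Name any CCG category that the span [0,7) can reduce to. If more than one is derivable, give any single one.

[0,7] S   >
  [0,3] S/(N/NP)   >
    [0,1] "park" : (S/(N/NP))/N
    [1,3] N   >
      [1,2] "this" : N/PP
      [2,3] "slowly" : PP
  [3,7] N/NP   >
    [3,4] "sent" : (N/NP)/NP
    [4,7] NP   >
      [4,6] NP/S   >
        [4,5] "clearly" : (NP/S)/NP
        [5,6] "map" : NP
      [6,7] "idea" : S

S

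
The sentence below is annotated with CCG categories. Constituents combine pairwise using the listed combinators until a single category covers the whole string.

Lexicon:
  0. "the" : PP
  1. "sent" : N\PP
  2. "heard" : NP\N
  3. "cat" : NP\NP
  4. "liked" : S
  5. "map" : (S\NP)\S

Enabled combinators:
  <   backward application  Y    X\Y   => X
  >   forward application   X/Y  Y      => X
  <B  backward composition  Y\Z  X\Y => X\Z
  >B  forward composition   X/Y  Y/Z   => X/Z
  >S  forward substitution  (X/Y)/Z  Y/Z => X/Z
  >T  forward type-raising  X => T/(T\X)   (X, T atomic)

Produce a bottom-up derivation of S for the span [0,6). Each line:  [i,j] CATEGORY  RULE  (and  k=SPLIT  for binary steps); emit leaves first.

[0,6] S   <
  [0,1] "the" : PP
  [1,6] S\PP   <B
    [1,2] "sent" : N\PP
    [2,6] S\N   <B
      [2,4] NP\N   <B
        [2,3] "heard" : NP\N
        [3,4] "cat" : NP\NP
      [4,6] S\NP   <
        [4,5] "liked" : S
        [5,6] "map" : (S\NP)\S

[0,1] PP  lex  "the"
[1,2] N\PP  lex  "sent"
[2,3] NP\N  lex  "heard"
[3,4] NP\NP  lex  "cat"
[2,4] NP\N  <B  k=3
[4,5] S  lex  "liked"
[5,6] (S\NP)\S  lex  "map"
[4,6] S\NP  <  k=5
[2,6] S\N  <B  k=4
[1,6] S\PP  <B  k=2
[0,6] S  <  k=1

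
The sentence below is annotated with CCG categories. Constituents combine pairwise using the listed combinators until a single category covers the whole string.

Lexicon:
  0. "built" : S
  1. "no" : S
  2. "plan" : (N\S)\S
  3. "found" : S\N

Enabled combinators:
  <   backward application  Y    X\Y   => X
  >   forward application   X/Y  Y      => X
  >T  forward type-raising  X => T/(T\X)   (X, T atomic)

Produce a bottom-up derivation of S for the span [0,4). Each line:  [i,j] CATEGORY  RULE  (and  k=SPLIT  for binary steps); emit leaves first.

[0,1] S  lex  "built"
[0,1] N/(N\S)  >T
[1,2] S  lex  "no"
[2,3] (N\S)\S  lex  "plan"
[1,3] N\S  <  k=2
[0,3] N  >  k=1
[3,4] S\N  lex  "found"
[0,4] S  <  k=3

[0,4] S   <
  [0,3] N   >
    [0,1] N/(N\S)   >T
      [0,1] "built" : S
    [1,3] N\S   <
      [1,2] "no" : S
      [2,3] "plan" : (N\S)\S
  [3,4] "found" : S\N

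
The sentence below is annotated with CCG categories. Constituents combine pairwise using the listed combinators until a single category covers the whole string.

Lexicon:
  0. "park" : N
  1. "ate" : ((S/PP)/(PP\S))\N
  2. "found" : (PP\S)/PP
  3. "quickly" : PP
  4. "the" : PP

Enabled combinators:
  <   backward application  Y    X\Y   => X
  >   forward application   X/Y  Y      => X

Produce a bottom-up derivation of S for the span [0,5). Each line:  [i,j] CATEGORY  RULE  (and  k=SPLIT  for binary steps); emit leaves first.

[0,5] S   >
  [0,4] S/PP   >
    [0,2] (S/PP)/(PP\S)   <
      [0,1] "park" : N
      [1,2] "ate" : ((S/PP)/(PP\S))\N
    [2,4] PP\S   >
      [2,3] "found" : (PP\S)/PP
      [3,4] "quickly" : PP
  [4,5] "the" : PP

[0,1] N  lex  "park"
[1,2] ((S/PP)/(PP\S))\N  lex  "ate"
[0,2] (S/PP)/(PP\S)  <  k=1
[2,3] (PP\S)/PP  lex  "found"
[3,4] PP  lex  "quickly"
[2,4] PP\S  >  k=3
[0,4] S/PP  >  k=2
[4,5] PP  lex  "the"
[0,5] S  >  k=4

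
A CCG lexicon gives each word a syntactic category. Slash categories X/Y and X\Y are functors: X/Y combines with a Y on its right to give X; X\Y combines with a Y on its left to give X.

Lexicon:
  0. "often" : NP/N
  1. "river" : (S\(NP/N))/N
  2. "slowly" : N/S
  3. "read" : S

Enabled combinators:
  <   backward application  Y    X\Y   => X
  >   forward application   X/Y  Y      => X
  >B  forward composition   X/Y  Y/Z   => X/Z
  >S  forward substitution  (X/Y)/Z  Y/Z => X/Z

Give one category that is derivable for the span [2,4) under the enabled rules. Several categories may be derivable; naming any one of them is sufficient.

[0,4] S   <
  [0,1] "often" : NP/N
  [1,4] S\(NP/N)   >
    [1,2] "river" : (S\(NP/N))/N
    [2,4] N   >
      [2,3] "slowly" : N/S
      [3,4] "read" : S

N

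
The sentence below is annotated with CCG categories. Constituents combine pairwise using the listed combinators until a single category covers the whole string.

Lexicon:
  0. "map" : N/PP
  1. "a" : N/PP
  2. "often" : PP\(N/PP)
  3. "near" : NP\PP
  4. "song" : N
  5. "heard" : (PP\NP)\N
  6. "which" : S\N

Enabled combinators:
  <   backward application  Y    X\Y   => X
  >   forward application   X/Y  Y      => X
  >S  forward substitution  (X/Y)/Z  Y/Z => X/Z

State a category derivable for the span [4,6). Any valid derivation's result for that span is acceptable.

[0,7] S   <
  [0,6] N   >
    [0,1] "map" : N/PP
    [1,6] PP   <
      [1,4] NP   <
        [1,3] PP   <
          [1,2] "a" : N/PP
          [2,3] "often" : PP\(N/PP)
        [3,4] "near" : NP\PP
      [4,6] PP\NP   <
        [4,5] "song" : N
        [5,6] "heard" : (PP\NP)\N
  [6,7] "which" : S\N

PP\NP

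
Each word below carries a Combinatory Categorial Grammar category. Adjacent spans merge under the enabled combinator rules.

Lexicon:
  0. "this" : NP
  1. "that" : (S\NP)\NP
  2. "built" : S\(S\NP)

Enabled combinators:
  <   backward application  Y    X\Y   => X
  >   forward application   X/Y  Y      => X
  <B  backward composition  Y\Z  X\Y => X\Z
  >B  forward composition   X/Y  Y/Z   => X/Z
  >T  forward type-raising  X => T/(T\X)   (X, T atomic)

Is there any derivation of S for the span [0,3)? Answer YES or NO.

[0,3] S   <
  [0,2] S\NP   <
    [0,1] "this" : NP
    [1,2] "that" : (S\NP)\NP
  [2,3] "built" : S\(S\NP)

YES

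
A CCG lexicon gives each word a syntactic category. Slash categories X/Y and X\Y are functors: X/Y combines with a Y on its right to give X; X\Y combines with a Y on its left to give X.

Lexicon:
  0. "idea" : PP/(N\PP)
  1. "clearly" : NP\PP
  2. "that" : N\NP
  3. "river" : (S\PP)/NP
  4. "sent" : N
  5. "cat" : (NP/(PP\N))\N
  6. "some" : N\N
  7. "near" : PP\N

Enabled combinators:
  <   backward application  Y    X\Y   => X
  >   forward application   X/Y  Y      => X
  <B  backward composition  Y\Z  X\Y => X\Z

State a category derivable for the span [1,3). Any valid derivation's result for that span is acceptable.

[0,8] S   <
  [0,3] PP   >
    [0,1] "idea" : PP/(N\PP)
    [1,3] N\PP   <B
      [1,2] "clearly" : NP\PP
      [2,3] "that" : N\NP
  [3,8] S\PP   >
    [3,4] "river" : (S\PP)/NP
    [4,8] NP   >
      [4,6] NP/(PP\N)   <
        [4,5] "sent" : N
        [5,6] "cat" : (NP/(PP\N))\N
      [6,8] PP\N   <B
        [6,7] "some" : N\N
        [7,8] "near" : PP\N

N\PP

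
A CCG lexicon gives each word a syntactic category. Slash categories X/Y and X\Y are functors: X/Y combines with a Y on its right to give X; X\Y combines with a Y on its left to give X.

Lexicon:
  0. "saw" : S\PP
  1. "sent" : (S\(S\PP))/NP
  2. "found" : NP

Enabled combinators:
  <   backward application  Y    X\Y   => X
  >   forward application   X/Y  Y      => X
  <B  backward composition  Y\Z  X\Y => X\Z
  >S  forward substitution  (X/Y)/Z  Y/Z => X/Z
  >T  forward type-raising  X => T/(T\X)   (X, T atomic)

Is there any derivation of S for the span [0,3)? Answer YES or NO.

YES

[0,3] S   <
  [0,1] "saw" : S\PP
  [1,3] S\(S\PP)   >
    [1,2] "sent" : (S\(S\PP))/NP
    [2,3] "found" : NP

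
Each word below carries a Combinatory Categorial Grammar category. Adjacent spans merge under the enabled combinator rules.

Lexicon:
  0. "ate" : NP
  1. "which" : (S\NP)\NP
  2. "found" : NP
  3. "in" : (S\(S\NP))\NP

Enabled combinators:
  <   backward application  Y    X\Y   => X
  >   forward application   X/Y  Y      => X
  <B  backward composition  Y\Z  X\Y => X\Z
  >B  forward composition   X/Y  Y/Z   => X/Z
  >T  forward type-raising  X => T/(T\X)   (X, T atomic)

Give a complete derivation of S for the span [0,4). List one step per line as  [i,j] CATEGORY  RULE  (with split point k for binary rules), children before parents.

[0,1] NP  lex  "ate"
[1,2] (S\NP)\NP  lex  "which"
[0,2] S\NP  <  k=1
[2,3] NP  lex  "found"
[3,4] (S\(S\NP))\NP  lex  "in"
[2,4] S\(S\NP)  <  k=3
[0,4] S  <  k=2

[0,4] S   <
  [0,2] S\NP   <
    [0,1] "ate" : NP
    [1,2] "which" : (S\NP)\NP
  [2,4] S\(S\NP)   <
    [2,3] "found" : NP
    [3,4] "in" : (S\(S\NP))\NP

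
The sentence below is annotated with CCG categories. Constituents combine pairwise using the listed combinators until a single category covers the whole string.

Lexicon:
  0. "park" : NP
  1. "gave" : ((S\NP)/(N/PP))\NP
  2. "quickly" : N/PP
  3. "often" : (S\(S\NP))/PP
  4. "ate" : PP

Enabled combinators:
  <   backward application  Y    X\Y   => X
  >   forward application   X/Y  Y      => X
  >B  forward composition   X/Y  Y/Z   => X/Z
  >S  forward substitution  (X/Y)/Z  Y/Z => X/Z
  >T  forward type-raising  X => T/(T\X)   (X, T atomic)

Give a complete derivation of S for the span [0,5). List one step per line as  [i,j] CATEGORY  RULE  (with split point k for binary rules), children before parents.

[0,5] S   <
  [0,3] S\NP   >
    [0,2] (S\NP)/(N/PP)   <
      [0,1] "park" : NP
      [1,2] "gave" : ((S\NP)/(N/PP))\NP
    [2,3] "quickly" : N/PP
  [3,5] S\(S\NP)   >
    [3,4] "often" : (S\(S\NP))/PP
    [4,5] "ate" : PP

[0,1] NP  lex  "park"
[1,2] ((S\NP)/(N/PP))\NP  lex  "gave"
[0,2] (S\NP)/(N/PP)  <  k=1
[2,3] N/PP  lex  "quickly"
[0,3] S\NP  >  k=2
[3,4] (S\(S\NP))/PP  lex  "often"
[4,5] PP  lex  "ate"
[3,5] S\(S\NP)  >  k=4
[0,5] S  <  k=3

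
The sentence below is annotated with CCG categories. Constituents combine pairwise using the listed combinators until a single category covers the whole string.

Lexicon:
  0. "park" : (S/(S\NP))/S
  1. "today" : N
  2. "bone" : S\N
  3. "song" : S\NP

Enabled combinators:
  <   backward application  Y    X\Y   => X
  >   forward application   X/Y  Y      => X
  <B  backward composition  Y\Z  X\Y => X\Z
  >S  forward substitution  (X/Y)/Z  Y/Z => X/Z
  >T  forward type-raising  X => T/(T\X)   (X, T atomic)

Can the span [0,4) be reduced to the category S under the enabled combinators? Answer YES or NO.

[0,4] S   >
  [0,3] S/(S\NP)   >
    [0,1] "park" : (S/(S\NP))/S
    [1,3] S   >
      [1,2] S/(S\N)   >T
        [1,2] "today" : N
      [2,3] "bone" : S\N
  [3,4] "song" : S\NP

YES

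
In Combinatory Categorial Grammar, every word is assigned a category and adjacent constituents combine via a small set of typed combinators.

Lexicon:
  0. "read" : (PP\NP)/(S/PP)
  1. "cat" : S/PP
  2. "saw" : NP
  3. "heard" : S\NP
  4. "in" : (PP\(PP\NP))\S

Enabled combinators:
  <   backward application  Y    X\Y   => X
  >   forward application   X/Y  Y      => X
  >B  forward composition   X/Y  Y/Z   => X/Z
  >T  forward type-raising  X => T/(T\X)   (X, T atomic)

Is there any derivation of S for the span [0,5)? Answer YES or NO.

NO

(PP\NP)/(S/PP) S/PP NP S\NP (PP\(PP\NP))\S
CKY chart[0,5] = {N/(N\PP), NP/(NP\PP), PP, PP/(PP\PP), S/(S\PP)}; S ∉ chart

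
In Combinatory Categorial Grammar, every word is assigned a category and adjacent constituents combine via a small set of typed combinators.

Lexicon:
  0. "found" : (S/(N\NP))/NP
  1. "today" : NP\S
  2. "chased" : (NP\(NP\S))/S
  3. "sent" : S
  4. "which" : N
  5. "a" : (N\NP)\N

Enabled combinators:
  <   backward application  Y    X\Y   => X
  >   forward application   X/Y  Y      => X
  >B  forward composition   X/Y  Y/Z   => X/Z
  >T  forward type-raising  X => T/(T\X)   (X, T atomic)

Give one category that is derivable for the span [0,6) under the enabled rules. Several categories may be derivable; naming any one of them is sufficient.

S

[0,6] S   >
  [0,4] S/(N\NP)   >
    [0,1] "found" : (S/(N\NP))/NP
    [1,4] NP   <
      [1,2] "today" : NP\S
      [2,4] NP\(NP\S)   >
        [2,3] "chased" : (NP\(NP\S))/S
        [3,4] "sent" : S
  [4,6] N\NP   <
    [4,5] "which" : N
    [5,6] "a" : (N\NP)\N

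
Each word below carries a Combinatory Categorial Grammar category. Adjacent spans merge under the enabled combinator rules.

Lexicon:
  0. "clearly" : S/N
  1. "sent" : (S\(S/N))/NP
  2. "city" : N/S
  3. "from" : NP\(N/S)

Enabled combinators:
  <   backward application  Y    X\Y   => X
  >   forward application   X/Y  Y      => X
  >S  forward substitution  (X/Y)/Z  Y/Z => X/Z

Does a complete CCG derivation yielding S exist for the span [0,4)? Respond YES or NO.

YES

[0,4] S   <
  [0,1] "clearly" : S/N
  [1,4] S\(S/N)   >
    [1,2] "sent" : (S\(S/N))/NP
    [2,4] NP   <
      [2,3] "city" : N/S
      [3,4] "from" : NP\(N/S)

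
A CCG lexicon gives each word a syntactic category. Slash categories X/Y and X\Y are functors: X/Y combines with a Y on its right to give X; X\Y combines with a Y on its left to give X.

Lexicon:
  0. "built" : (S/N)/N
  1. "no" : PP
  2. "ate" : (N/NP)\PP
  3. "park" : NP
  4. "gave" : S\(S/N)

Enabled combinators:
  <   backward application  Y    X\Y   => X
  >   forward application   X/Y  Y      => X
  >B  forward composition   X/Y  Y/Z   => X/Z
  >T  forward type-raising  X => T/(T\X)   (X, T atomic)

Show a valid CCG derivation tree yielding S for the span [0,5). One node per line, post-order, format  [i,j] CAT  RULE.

[0,1] (S/N)/N  lex  "built"
[1,2] PP  lex  "no"
[2,3] (N/NP)\PP  lex  "ate"
[1,3] N/NP  <  k=2
[3,4] NP  lex  "park"
[1,4] N  >  k=3
[0,4] S/N  >  k=1
[4,5] S\(S/N)  lex  "gave"
[0,5] S  <  k=4

[0,5] S   <
  [0,4] S/N   >
    [0,1] "built" : (S/N)/N
    [1,4] N   >
      [1,3] N/NP   <
        [1,2] "no" : PP
        [2,3] "ate" : (N/NP)\PP
      [3,4] "park" : NP
  [4,5] "gave" : S\(S/N)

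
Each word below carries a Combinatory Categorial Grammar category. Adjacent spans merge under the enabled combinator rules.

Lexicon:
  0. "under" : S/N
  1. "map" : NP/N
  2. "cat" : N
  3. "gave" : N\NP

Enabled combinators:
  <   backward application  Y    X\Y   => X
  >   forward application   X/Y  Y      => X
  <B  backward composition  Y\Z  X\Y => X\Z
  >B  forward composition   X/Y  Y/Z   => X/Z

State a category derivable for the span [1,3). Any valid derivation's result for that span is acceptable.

[0,4] S   >
  [0,1] "under" : S/N
  [1,4] N   <
    [1,3] NP   >
      [1,2] "map" : NP/N
      [2,3] "cat" : N
    [3,4] "gave" : N\NP

NP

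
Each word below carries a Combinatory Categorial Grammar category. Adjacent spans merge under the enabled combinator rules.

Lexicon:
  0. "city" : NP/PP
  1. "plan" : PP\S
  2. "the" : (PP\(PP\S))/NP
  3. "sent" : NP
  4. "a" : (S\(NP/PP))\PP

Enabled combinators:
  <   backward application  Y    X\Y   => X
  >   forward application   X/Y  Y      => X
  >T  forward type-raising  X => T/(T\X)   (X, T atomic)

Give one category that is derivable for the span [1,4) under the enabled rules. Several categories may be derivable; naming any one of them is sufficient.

PP

[0,5] S   <
  [0,1] "city" : NP/PP
  [1,5] S\(NP/PP)   <
    [1,4] PP   <
      [1,2] "plan" : PP\S
      [2,4] PP\(PP\S)   >
        [2,3] "the" : (PP\(PP\S))/NP
        [3,4] "sent" : NP
    [4,5] "a" : (S\(NP/PP))\PP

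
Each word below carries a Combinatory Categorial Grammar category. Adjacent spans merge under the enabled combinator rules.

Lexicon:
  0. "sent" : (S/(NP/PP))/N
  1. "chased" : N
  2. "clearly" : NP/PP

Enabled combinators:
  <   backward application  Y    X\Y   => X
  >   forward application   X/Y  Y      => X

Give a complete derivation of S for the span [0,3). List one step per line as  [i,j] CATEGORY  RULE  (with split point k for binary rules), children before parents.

[0,3] S   >
  [0,2] S/(NP/PP)   >
    [0,1] "sent" : (S/(NP/PP))/N
    [1,2] "chased" : N
  [2,3] "clearly" : NP/PP

[0,1] (S/(NP/PP))/N  lex  "sent"
[1,2] N  lex  "chased"
[0,2] S/(NP/PP)  >  k=1
[2,3] NP/PP  lex  "clearly"
[0,3] S  >  k=2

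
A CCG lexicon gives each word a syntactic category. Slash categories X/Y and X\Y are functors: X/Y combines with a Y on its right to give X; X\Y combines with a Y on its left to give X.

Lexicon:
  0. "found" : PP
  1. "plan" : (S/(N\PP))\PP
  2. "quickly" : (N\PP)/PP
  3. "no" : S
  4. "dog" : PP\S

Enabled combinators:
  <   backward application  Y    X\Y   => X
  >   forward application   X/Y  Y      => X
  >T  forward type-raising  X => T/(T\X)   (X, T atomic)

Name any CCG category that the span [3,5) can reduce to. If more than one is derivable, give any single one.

PP

[0,5] S   >
  [0,2] S/(N\PP)   <
    [0,1] "found" : PP
    [1,2] "plan" : (S/(N\PP))\PP
  [2,5] N\PP   >
    [2,3] "quickly" : (N\PP)/PP
    [3,5] PP   <
      [3,4] "no" : S
      [4,5] "dog" : PP\S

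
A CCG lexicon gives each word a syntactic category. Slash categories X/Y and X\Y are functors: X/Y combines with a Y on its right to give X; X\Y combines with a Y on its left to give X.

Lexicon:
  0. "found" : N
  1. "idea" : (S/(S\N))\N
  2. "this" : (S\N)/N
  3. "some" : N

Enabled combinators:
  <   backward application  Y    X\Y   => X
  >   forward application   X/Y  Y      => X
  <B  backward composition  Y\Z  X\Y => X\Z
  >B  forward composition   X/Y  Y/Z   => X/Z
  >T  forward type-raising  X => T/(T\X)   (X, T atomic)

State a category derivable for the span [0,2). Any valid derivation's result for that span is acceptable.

[0,4] S   >
  [0,2] S/(S\N)   <
    [0,1] "found" : N
    [1,2] "idea" : (S/(S\N))\N
  [2,4] S\N   >
    [2,3] "this" : (S\N)/N
    [3,4] "some" : N

S/(S\N)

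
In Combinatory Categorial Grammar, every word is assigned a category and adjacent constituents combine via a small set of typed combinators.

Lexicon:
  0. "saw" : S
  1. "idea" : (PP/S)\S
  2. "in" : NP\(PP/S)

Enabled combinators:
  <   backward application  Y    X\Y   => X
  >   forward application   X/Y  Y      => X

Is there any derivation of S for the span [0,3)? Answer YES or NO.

S (PP/S)\S NP\(PP/S)
CKY chart[0,3] = {NP}; S ∉ chart

NO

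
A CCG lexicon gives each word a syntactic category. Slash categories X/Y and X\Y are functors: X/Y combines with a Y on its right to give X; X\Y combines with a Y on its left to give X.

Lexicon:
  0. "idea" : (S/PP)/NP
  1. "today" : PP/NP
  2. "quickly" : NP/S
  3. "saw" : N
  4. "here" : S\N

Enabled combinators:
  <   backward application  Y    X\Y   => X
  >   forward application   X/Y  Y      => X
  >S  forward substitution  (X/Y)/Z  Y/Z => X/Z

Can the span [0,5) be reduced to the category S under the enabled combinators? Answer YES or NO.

[0,5] S   >
  [0,2] S/NP   >S
    [0,1] "idea" : (S/PP)/NP
    [1,2] "today" : PP/NP
  [2,5] NP   >
    [2,3] "quickly" : NP/S
    [3,5] S   <
      [3,4] "saw" : N
      [4,5] "here" : S\N

YES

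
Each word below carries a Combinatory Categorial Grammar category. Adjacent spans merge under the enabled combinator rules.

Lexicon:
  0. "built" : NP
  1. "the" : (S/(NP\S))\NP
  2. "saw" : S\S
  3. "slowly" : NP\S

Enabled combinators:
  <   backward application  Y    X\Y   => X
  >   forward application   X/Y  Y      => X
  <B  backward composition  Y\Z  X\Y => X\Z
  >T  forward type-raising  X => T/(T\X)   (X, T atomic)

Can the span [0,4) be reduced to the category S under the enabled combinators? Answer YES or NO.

YES

[0,4] S   >
  [0,2] S/(NP\S)   <
    [0,1] "built" : NP
    [1,2] "the" : (S/(NP\S))\NP
  [2,4] NP\S   <B
    [2,3] "saw" : S\S
    [3,4] "slowly" : NP\S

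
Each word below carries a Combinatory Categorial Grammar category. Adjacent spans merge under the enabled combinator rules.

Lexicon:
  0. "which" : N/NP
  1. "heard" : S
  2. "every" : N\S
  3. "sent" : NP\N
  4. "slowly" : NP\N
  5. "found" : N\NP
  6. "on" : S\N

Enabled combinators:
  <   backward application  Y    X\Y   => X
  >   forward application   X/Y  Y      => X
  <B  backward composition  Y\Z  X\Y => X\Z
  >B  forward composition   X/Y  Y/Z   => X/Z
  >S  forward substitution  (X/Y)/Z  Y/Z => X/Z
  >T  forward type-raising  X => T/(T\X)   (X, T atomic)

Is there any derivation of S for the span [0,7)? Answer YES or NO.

YES

[0,7] S   <
  [0,4] N   >
    [0,1] "which" : N/NP
    [1,4] NP   <
      [1,3] N   <
        [1,2] "heard" : S
        [2,3] "every" : N\S
      [3,4] "sent" : NP\N
  [4,7] S\N   <B
    [4,6] N\N   <B
      [4,5] "slowly" : NP\N
      [5,6] "found" : N\NP
    [6,7] "on" : S\N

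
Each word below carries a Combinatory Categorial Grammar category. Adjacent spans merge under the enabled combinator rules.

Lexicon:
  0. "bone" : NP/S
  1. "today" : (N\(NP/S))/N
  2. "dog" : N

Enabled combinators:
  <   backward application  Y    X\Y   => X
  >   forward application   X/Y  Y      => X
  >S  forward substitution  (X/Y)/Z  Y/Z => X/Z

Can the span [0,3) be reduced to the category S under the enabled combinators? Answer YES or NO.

NO

NP/S (N\(NP/S))/N N
CKY chart[0,3] = {N}; S ∉ chart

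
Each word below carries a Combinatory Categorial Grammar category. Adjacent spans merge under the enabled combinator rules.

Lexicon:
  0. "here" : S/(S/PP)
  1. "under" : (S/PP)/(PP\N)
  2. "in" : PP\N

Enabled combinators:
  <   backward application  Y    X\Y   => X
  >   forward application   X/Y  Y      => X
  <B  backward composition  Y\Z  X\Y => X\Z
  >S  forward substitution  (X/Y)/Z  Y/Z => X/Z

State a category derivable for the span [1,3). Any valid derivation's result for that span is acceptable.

[0,3] S   >
  [0,1] "here" : S/(S/PP)
  [1,3] S/PP   >
    [1,2] "under" : (S/PP)/(PP\N)
    [2,3] "in" : PP\N

S/PP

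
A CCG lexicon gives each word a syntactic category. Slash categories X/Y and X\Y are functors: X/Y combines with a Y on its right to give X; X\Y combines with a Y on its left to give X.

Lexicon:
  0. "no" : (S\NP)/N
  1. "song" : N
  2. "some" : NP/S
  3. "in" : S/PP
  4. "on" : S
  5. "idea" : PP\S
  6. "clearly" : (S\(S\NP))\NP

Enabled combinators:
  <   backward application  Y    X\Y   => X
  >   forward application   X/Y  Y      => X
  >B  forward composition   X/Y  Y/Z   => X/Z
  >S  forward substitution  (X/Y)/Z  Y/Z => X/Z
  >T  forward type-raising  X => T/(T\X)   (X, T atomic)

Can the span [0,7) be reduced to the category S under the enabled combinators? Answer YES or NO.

YES

[0,7] S   <
  [0,2] S\NP   >
    [0,1] "no" : (S\NP)/N
    [1,2] "song" : N
  [2,7] S\(S\NP)   <
    [2,6] NP   >
      [2,3] "some" : NP/S
      [3,6] S   >
        [3,4] "in" : S/PP
        [4,6] PP   >
          [4,5] PP/(PP\S)   >T
            [4,5] "on" : S
          [5,6] "idea" : PP\S
    [6,7] "clearly" : (S\(S\NP))\NP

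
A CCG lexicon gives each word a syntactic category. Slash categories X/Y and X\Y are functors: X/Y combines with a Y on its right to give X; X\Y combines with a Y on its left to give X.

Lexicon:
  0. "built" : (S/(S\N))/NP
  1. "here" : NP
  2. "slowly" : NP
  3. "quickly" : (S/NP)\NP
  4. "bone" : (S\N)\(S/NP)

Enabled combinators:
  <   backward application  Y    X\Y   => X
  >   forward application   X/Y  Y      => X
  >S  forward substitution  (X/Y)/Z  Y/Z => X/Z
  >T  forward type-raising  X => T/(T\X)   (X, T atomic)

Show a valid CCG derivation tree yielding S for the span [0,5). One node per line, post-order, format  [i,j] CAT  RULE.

[0,5] S   >
  [0,2] S/(S\N)   >
    [0,1] "built" : (S/(S\N))/NP
    [1,2] "here" : NP
  [2,5] S\N   <
    [2,4] S/NP   <
      [2,3] "slowly" : NP
      [3,4] "quickly" : (S/NP)\NP
    [4,5] "bone" : (S\N)\(S/NP)

[0,1] (S/(S\N))/NP  lex  "built"
[1,2] NP  lex  "here"
[0,2] S/(S\N)  >  k=1
[2,3] NP  lex  "slowly"
[3,4] (S/NP)\NP  lex  "quickly"
[2,4] S/NP  <  k=3
[4,5] (S\N)\(S/NP)  lex  "bone"
[2,5] S\N  <  k=4
[0,5] S  >  k=2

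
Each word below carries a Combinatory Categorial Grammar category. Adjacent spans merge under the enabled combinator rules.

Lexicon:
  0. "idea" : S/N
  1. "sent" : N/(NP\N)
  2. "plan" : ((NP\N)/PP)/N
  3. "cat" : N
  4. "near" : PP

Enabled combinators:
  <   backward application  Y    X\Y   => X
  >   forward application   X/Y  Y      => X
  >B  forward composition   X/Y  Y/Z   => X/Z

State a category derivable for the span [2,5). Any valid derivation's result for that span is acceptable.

[0,5] S   >
  [0,1] "idea" : S/N
  [1,5] N   >
    [1,2] "sent" : N/(NP\N)
    [2,5] NP\N   >
      [2,4] (NP\N)/PP   >
        [2,3] "plan" : ((NP\N)/PP)/N
        [3,4] "cat" : N
      [4,5] "near" : PP

NP\N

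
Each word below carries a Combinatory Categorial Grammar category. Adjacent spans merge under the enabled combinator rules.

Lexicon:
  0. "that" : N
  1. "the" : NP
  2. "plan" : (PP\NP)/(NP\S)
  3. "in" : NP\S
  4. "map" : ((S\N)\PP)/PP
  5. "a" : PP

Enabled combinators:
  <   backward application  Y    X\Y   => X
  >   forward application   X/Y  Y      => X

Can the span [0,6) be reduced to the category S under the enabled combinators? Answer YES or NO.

YES

[0,6] S   <
  [0,1] "that" : N
  [1,6] S\N   <
    [1,4] PP   <
      [1,2] "the" : NP
      [2,4] PP\NP   >
        [2,3] "plan" : (PP\NP)/(NP\S)
        [3,4] "in" : NP\S
    [4,6] (S\N)\PP   >
      [4,5] "map" : ((S\N)\PP)/PP
      [5,6] "a" : PP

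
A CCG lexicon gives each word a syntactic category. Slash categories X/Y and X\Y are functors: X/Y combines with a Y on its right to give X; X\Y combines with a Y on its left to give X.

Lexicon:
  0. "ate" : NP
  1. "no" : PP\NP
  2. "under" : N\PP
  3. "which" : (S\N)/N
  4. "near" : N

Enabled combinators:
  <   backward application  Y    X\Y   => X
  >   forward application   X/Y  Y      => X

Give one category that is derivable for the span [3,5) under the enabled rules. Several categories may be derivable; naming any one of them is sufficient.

[0,5] S   <
  [0,3] N   <
    [0,2] PP   <
      [0,1] "ate" : NP
      [1,2] "no" : PP\NP
    [2,3] "under" : N\PP
  [3,5] S\N   >
    [3,4] "which" : (S\N)/N
    [4,5] "near" : N

S\N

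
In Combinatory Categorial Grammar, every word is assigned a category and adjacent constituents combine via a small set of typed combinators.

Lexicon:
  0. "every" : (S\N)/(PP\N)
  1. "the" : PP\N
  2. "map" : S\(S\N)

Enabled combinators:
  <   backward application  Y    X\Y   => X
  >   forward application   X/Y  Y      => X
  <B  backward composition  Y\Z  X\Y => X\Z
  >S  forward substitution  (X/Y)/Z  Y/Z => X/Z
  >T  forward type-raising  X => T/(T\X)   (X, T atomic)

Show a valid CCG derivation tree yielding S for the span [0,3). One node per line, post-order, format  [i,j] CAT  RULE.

[0,3] S   <
  [0,2] S\N   >
    [0,1] "every" : (S\N)/(PP\N)
    [1,2] "the" : PP\N
  [2,3] "map" : S\(S\N)

[0,1] (S\N)/(PP\N)  lex  "every"
[1,2] PP\N  lex  "the"
[0,2] S\N  >  k=1
[2,3] S\(S\N)  lex  "map"
[0,3] S  <  k=2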